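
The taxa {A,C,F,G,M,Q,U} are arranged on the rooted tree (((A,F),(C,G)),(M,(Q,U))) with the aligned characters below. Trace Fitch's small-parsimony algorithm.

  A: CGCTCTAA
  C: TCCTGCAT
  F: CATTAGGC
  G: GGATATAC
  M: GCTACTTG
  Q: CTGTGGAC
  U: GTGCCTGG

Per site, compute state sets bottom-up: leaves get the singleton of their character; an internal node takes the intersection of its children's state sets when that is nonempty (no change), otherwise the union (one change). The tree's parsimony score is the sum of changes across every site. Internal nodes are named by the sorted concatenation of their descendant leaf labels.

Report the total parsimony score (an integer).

[col 0] AF: children A:{C}, F:{C} ∩→ {C}; cost 0
[col 0] CG: children C:{T}, G:{G} ∪→ {G,T}; cost 1
[col 0] ACFG: children AF:{C}, CG:{G,T} ∪→ {C,G,T}; cost 1
[col 0] QU: children Q:{C}, U:{G} ∪→ {C,G}; cost 1
[col 0] MQU: children M:{G}, QU:{C,G} ∩→ {G}; cost 0
[col 0] ACFGMQU: children ACFG:{C,G,T}, MQU:{G} ∩→ {G}; cost 0
[col 1] AF: children A:{G}, F:{A} ∪→ {A,G}; cost 1
[col 1] CG: children C:{C}, G:{G} ∪→ {C,G}; cost 1
[col 1] ACFG: children AF:{A,G}, CG:{C,G} ∩→ {G}; cost 0
[col 1] QU: children Q:{T}, U:{T} ∩→ {T}; cost 0
[col 1] MQU: children M:{C}, QU:{T} ∪→ {C,T}; cost 1
[col 1] ACFGMQU: children ACFG:{G}, MQU:{C,T} ∪→ {C,G,T}; cost 1
[col 2] AF: children A:{C}, F:{T} ∪→ {C,T}; cost 1
[col 2] CG: children C:{C}, G:{A} ∪→ {A,C}; cost 1
[col 2] ACFG: children AF:{C,T}, CG:{A,C} ∩→ {C}; cost 0
[col 2] QU: children Q:{G}, U:{G} ∩→ {G}; cost 0
[col 2] MQU: children M:{T}, QU:{G} ∪→ {G,T}; cost 1
[col 2] ACFGMQU: children ACFG:{C}, MQU:{G,T} ∪→ {C,G,T}; cost 1
[col 3] AF: children A:{T}, F:{T} ∩→ {T}; cost 0
[col 3] CG: children C:{T}, G:{T} ∩→ {T}; cost 0
[col 3] ACFG: children AF:{T}, CG:{T} ∩→ {T}; cost 0
[col 3] QU: children Q:{T}, U:{C} ∪→ {C,T}; cost 1
[col 3] MQU: children M:{A}, QU:{C,T} ∪→ {A,C,T}; cost 1
[col 3] ACFGMQU: children ACFG:{T}, MQU:{A,C,T} ∩→ {T}; cost 0
[col 4] AF: children A:{C}, F:{A} ∪→ {A,C}; cost 1
[col 4] CG: children C:{G}, G:{A} ∪→ {A,G}; cost 1
[col 4] ACFG: children AF:{A,C}, CG:{A,G} ∩→ {A}; cost 0
[col 4] QU: children Q:{G}, U:{C} ∪→ {C,G}; cost 1
[col 4] MQU: children M:{C}, QU:{C,G} ∩→ {C}; cost 0
[col 4] ACFGMQU: children ACFG:{A}, MQU:{C} ∪→ {A,C}; cost 1
[col 5] AF: children A:{T}, F:{G} ∪→ {G,T}; cost 1
[col 5] CG: children C:{C}, G:{T} ∪→ {C,T}; cost 1
[col 5] ACFG: children AF:{G,T}, CG:{C,T} ∩→ {T}; cost 0
[col 5] QU: children Q:{G}, U:{T} ∪→ {G,T}; cost 1
[col 5] MQU: children M:{T}, QU:{G,T} ∩→ {T}; cost 0
[col 5] ACFGMQU: children ACFG:{T}, MQU:{T} ∩→ {T}; cost 0
[col 6] AF: children A:{A}, F:{G} ∪→ {A,G}; cost 1
[col 6] CG: children C:{A}, G:{A} ∩→ {A}; cost 0
[col 6] ACFG: children AF:{A,G}, CG:{A} ∩→ {A}; cost 0
[col 6] QU: children Q:{A}, U:{G} ∪→ {A,G}; cost 1
[col 6] MQU: children M:{T}, QU:{A,G} ∪→ {A,G,T}; cost 1
[col 6] ACFGMQU: children ACFG:{A}, MQU:{A,G,T} ∩→ {A}; cost 0
[col 7] AF: children A:{A}, F:{C} ∪→ {A,C}; cost 1
[col 7] CG: children C:{T}, G:{C} ∪→ {C,T}; cost 1
[col 7] ACFG: children AF:{A,C}, CG:{C,T} ∩→ {C}; cost 0
[col 7] QU: children Q:{C}, U:{G} ∪→ {C,G}; cost 1
[col 7] MQU: children M:{G}, QU:{C,G} ∩→ {G}; cost 0
[col 7] ACFGMQU: children ACFG:{C}, MQU:{G} ∪→ {C,G}; cost 1
per-site changes: [3, 4, 4, 2, 4, 3, 3, 4]; total = 27

27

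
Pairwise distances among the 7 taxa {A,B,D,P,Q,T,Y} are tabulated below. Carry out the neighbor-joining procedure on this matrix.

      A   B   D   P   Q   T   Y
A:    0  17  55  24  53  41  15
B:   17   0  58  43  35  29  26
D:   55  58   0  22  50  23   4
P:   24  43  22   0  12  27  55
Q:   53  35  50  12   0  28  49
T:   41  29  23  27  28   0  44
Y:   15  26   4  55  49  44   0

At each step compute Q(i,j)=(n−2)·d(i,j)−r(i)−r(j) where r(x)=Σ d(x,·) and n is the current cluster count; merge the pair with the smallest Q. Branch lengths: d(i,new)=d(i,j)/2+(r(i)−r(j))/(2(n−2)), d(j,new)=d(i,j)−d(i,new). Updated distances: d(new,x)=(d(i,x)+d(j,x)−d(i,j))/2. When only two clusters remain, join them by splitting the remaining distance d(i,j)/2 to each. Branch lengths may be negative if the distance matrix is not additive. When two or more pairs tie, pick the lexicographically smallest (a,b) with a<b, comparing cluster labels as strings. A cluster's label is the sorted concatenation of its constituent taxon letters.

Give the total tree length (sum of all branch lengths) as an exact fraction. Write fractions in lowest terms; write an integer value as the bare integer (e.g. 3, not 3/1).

iteration 1: select D,Y (d=4, Q=-385); attach at lengths (39/10, 1/10); label the merged cluster DY
  updated: d(A,DY)=33, d(B,DY)=40, d(DY,P)=73/2, d(DY,Q)=95/2, d(DY,T)=63/2
iteration 2: select P,Q (d=12, Q=-270); attach at lengths (15/8, 81/8); label the merged cluster PQ
  updated: d(A,PQ)=65/2, d(B,PQ)=33, d(DY,PQ)=36, d(PQ,T)=43/2
iteration 3: select A,B (d=17, Q=-383/2); attach at lengths (37/4, 31/4); label the merged cluster AB
  updated: d(AB,DY)=28, d(AB,PQ)=97/4, d(AB,T)=53/2
iteration 4: select AB,DY (d=28, Q=-473/4); attach at lengths (157/16, 291/16); label the merged cluster ABDY
  updated: d(ABDY,PQ)=129/8, d(ABDY,T)=15
iteration 5: select ABDY,PQ (d=129/8, Q=-421/8); attach at lengths (77/16, 181/16); label the merged cluster ABDPQY
  updated: d(ABDPQY,T)=163/16
iteration 6: select ABDPQY,T (d=163/16); attach at lengths (163/32, 163/32); label the merged cluster ABDPQTY
final tree: ((((A:37/4,B:31/4):157/16,(D:39/10,Y:1/10):291/16):77/16,(P:15/8,Q:81/8):181/16):163/32,T:163/32)
total length: 1397/16

1397/16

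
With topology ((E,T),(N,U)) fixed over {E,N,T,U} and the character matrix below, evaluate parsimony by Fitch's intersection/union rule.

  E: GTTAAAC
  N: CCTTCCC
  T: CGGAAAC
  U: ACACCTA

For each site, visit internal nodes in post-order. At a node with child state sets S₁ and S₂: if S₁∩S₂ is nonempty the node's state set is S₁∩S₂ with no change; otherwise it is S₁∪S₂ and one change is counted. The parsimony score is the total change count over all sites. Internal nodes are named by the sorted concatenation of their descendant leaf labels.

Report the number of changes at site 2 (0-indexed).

[col 0] ET: children E:{G}, T:{C} ∪→ {C,G}; cost 1
[col 0] NU: children N:{C}, U:{A} ∪→ {A,C}; cost 1
[col 0] ENTU: children ET:{C,G}, NU:{A,C} ∩→ {C}; cost 0
[col 1] ET: children E:{T}, T:{G} ∪→ {G,T}; cost 1
[col 1] NU: children N:{C}, U:{C} ∩→ {C}; cost 0
[col 1] ENTU: children ET:{G,T}, NU:{C} ∪→ {C,G,T}; cost 1
[col 2] ET: children E:{T}, T:{G} ∪→ {G,T}; cost 1
[col 2] NU: children N:{T}, U:{A} ∪→ {A,T}; cost 1
[col 2] ENTU: children ET:{G,T}, NU:{A,T} ∩→ {T}; cost 0
[col 3] ET: children E:{A}, T:{A} ∩→ {A}; cost 0
[col 3] NU: children N:{T}, U:{C} ∪→ {C,T}; cost 1
[col 3] ENTU: children ET:{A}, NU:{C,T} ∪→ {A,C,T}; cost 1
[col 4] ET: children E:{A}, T:{A} ∩→ {A}; cost 0
[col 4] NU: children N:{C}, U:{C} ∩→ {C}; cost 0
[col 4] ENTU: children ET:{A}, NU:{C} ∪→ {A,C}; cost 1
[col 5] ET: children E:{A}, T:{A} ∩→ {A}; cost 0
[col 5] NU: children N:{C}, U:{T} ∪→ {C,T}; cost 1
[col 5] ENTU: children ET:{A}, NU:{C,T} ∪→ {A,C,T}; cost 1
[col 6] ET: children E:{C}, T:{C} ∩→ {C}; cost 0
[col 6] NU: children N:{C}, U:{A} ∪→ {A,C}; cost 1
[col 6] ENTU: children ET:{C}, NU:{A,C} ∩→ {C}; cost 0
per-site changes: [2, 2, 2, 2, 1, 2, 1]; total = 12

2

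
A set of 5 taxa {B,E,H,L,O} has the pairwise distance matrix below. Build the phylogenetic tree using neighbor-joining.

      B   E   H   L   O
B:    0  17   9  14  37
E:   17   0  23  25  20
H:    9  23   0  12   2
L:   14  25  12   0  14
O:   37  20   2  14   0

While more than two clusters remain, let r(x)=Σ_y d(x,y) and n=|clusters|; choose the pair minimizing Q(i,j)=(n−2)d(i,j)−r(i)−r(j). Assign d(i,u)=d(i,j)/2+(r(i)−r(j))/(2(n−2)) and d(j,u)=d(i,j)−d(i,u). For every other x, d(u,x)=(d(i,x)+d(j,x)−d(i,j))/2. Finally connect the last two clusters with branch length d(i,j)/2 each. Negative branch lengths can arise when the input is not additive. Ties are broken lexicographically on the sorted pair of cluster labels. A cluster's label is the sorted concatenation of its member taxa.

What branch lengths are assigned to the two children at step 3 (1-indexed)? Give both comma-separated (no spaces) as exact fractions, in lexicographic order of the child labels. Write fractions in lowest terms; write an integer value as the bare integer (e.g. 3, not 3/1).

iteration 1: select H,O (d=2, Q=-113); attach at lengths (-7/2, 11/2); label the merged cluster HO
  updated: d(B,HO)=22, d(E,HO)=41/2, d(HO,L)=12
iteration 2: select B,E (d=17, Q=-163/2); attach at lengths (49/8, 87/8); label the merged cluster BE
  updated: d(BE,HO)=51/4, d(BE,L)=11
iteration 3: select BE,HO (d=51/4, Q=-143/4); attach at lengths (47/8, 55/8); label the merged cluster BEHO
  updated: d(BEHO,L)=41/8
iteration 4: select BEHO,L (d=41/8); attach at lengths (41/16, 41/16); label the merged cluster BEHLO
final tree: (((B:49/8,E:87/8):47/8,(H:-7/2,O:11/2):55/8):41/16,L:41/16)
total length: 295/8

47/8,55/8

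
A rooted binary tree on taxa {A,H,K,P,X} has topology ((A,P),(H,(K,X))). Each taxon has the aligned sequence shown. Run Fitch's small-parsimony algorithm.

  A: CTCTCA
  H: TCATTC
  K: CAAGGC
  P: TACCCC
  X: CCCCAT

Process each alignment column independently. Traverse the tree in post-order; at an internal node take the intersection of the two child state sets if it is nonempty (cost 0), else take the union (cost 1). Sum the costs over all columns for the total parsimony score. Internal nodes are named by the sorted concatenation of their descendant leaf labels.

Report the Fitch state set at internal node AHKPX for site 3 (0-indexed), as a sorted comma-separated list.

AP@0: {C} ∪ {T} = {C,T} (union, +1)
KX@0: {C} ∩ {C} = {C} (intersection, +0)
HKX@0: {T} ∪ {C} = {C,T} (union, +1)
AHKPX@0: {C,T} ∩ {C,T} = {C,T} (intersection, +0)
AP@1: {T} ∪ {A} = {A,T} (union, +1)
KX@1: {A} ∪ {C} = {A,C} (union, +1)
HKX@1: {C} ∩ {A,C} = {C} (intersection, +0)
AHKPX@1: {A,T} ∪ {C} = {A,C,T} (union, +1)
AP@2: {C} ∩ {C} = {C} (intersection, +0)
KX@2: {A} ∪ {C} = {A,C} (union, +1)
HKX@2: {A} ∩ {A,C} = {A} (intersection, +0)
AHKPX@2: {C} ∪ {A} = {A,C} (union, +1)
AP@3: {T} ∪ {C} = {C,T} (union, +1)
KX@3: {G} ∪ {C} = {C,G} (union, +1)
HKX@3: {T} ∪ {C,G} = {C,G,T} (union, +1)
AHKPX@3: {C,T} ∩ {C,G,T} = {C,T} (intersection, +0)
AP@4: {C} ∩ {C} = {C} (intersection, +0)
KX@4: {G} ∪ {A} = {A,G} (union, +1)
HKX@4: {T} ∪ {A,G} = {A,G,T} (union, +1)
AHKPX@4: {C} ∪ {A,G,T} = {A,C,G,T} (union, +1)
AP@5: {A} ∪ {C} = {A,C} (union, +1)
KX@5: {C} ∪ {T} = {C,T} (union, +1)
HKX@5: {C} ∩ {C,T} = {C} (intersection, +0)
AHKPX@5: {A,C} ∩ {C} = {C} (intersection, +0)
per-site changes: [2, 3, 2, 3, 3, 2]; total = 15

C,T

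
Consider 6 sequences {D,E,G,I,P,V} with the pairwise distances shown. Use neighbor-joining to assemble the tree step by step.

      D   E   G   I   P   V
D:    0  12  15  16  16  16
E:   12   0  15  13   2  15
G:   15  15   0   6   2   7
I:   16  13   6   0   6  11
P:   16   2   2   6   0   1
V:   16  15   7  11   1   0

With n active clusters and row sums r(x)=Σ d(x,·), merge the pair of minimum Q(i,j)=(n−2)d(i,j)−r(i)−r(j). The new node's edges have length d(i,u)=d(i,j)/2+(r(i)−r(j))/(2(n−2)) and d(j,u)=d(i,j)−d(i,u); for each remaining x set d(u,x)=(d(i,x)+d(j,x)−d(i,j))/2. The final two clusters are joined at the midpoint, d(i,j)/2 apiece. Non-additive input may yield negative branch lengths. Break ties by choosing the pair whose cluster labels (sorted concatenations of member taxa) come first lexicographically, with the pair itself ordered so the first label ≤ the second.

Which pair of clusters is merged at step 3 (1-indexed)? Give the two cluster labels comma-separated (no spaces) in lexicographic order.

DE,GI

1. join D+E (d=12, Q=-84) ⇒ DE; edges |D|=33/4, |E|=15/4
  updated: d(DE,G)=9, d(DE,I)=17/2, d(DE,P)=3, d(DE,V)=19/2
2. join G+I (d=6, Q=-75/2) ⇒ GI; edges |G|=7/4, |I|=17/4
  updated: d(DE,GI)=23/4, d(GI,P)=1, d(GI,V)=6
3. join DE+GI (d=23/4, Q=-39/2) ⇒ DEGI; edges |DE|=17/4, |GI|=3/2
  updated: d(DEGI,P)=-7/8, d(DEGI,V)=39/8
4. join DEGI+P (d=-7/8, Q=-5) ⇒ DEGIP; edges |DEGI|=3/2, |P|=-19/8
  updated: d(DEGIP,V)=27/8
5. join DEGIP+V (d=27/8) ⇒ DEGIPV; edges |DEGIP|=27/16, |V|=27/16
final tree: ((((D:33/4,E:15/4):17/4,(G:7/4,I:17/4):3/2):3/2,P:-19/8):27/16,V:27/16)
total length: 105/4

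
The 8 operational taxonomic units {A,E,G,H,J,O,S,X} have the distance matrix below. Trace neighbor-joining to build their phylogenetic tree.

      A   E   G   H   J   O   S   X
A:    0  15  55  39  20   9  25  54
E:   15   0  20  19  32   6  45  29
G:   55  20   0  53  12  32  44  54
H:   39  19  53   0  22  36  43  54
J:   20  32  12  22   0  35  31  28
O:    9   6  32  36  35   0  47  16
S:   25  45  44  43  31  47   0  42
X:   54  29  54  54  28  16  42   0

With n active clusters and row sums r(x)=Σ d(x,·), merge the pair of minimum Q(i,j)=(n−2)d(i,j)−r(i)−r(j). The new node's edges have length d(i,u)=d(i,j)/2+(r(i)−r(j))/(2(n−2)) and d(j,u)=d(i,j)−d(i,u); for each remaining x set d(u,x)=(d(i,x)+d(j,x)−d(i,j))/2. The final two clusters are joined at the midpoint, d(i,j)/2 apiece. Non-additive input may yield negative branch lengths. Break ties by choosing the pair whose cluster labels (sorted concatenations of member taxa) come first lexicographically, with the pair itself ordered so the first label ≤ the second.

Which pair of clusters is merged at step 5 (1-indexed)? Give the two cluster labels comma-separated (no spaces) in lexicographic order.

AS,GJ

iteration 1: select G,J (d=12, Q=-378); attach at lengths (27/2, -3/2); label the merged cluster GJ
  updated: d(A,GJ)=63/2, d(E,GJ)=20, d(GJ,H)=63/2, d(GJ,O)=55/2, d(GJ,S)=63/2, d(GJ,X)=35
iteration 2: select O,X (d=16, Q=-583/2); attach at lengths (-17/20, 337/20); label the merged cluster OX
  updated: d(A,OX)=47/2, d(E,OX)=19/2, d(GJ,OX)=93/4, d(H,OX)=37, d(OX,S)=73/2
iteration 3: select A,S (d=25, Q=-215); attach at lengths (53/8, 147/8); label the merged cluster AS
  updated: d(AS,E)=35/2, d(AS,GJ)=19, d(AS,H)=57/2, d(AS,OX)=35/2
iteration 4: select E,H (d=19, Q=-125); attach at lengths (7/6, 107/6); label the merged cluster EH
  updated: d(AS,EH)=27/2, d(EH,GJ)=65/4, d(EH,OX)=55/4
iteration 5: select AS,GJ (d=19, Q=-141/2); attach at lengths (59/8, 93/8); label the merged cluster AGJS
  updated: d(AGJS,EH)=43/8, d(AGJS,OX)=87/8
iteration 6: select AGJS,EH (d=43/8, Q=-30); attach at lengths (5/4, 33/8); label the merged cluster AEGHJS
  updated: d(AEGHJS,OX)=77/8
iteration 7: select AEGHJS,OX (d=77/8); attach at lengths (77/16, 77/16); label the merged cluster AEGHJOSX
final tree: ((((A:53/8,S:147/8):59/8,(G:27/2,J:-3/2):93/8):5/4,(E:7/6,H:107/6):33/8):77/16,(O:-17/20,X:337/20):77/16)
total length: 106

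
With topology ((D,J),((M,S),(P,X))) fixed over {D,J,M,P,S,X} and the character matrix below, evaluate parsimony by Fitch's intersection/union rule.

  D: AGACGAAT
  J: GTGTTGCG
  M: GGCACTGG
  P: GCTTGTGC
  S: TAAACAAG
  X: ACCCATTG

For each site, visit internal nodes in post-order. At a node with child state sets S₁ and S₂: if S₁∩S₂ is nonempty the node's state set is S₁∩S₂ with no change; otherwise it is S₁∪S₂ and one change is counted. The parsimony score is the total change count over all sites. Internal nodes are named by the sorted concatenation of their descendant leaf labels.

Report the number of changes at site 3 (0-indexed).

[col 0] DJ: children D:{A}, J:{G} ∪→ {A,G}; cost 1
[col 0] MS: children M:{G}, S:{T} ∪→ {G,T}; cost 1
[col 0] PX: children P:{G}, X:{A} ∪→ {A,G}; cost 1
[col 0] MPSX: children MS:{G,T}, PX:{A,G} ∩→ {G}; cost 0
[col 0] DJMPSX: children DJ:{A,G}, MPSX:{G} ∩→ {G}; cost 0
[col 1] DJ: children D:{G}, J:{T} ∪→ {G,T}; cost 1
[col 1] MS: children M:{G}, S:{A} ∪→ {A,G}; cost 1
[col 1] PX: children P:{C}, X:{C} ∩→ {C}; cost 0
[col 1] MPSX: children MS:{A,G}, PX:{C} ∪→ {A,C,G}; cost 1
[col 1] DJMPSX: children DJ:{G,T}, MPSX:{A,C,G} ∩→ {G}; cost 0
[col 2] DJ: children D:{A}, J:{G} ∪→ {A,G}; cost 1
[col 2] MS: children M:{C}, S:{A} ∪→ {A,C}; cost 1
[col 2] PX: children P:{T}, X:{C} ∪→ {C,T}; cost 1
[col 2] MPSX: children MS:{A,C}, PX:{C,T} ∩→ {C}; cost 0
[col 2] DJMPSX: children DJ:{A,G}, MPSX:{C} ∪→ {A,C,G}; cost 1
[col 3] DJ: children D:{C}, J:{T} ∪→ {C,T}; cost 1
[col 3] MS: children M:{A}, S:{A} ∩→ {A}; cost 0
[col 3] PX: children P:{T}, X:{C} ∪→ {C,T}; cost 1
[col 3] MPSX: children MS:{A}, PX:{C,T} ∪→ {A,C,T}; cost 1
[col 3] DJMPSX: children DJ:{C,T}, MPSX:{A,C,T} ∩→ {C,T}; cost 0
[col 4] DJ: children D:{G}, J:{T} ∪→ {G,T}; cost 1
[col 4] MS: children M:{C}, S:{C} ∩→ {C}; cost 0
[col 4] PX: children P:{G}, X:{A} ∪→ {A,G}; cost 1
[col 4] MPSX: children MS:{C}, PX:{A,G} ∪→ {A,C,G}; cost 1
[col 4] DJMPSX: children DJ:{G,T}, MPSX:{A,C,G} ∩→ {G}; cost 0
[col 5] DJ: children D:{A}, J:{G} ∪→ {A,G}; cost 1
[col 5] MS: children M:{T}, S:{A} ∪→ {A,T}; cost 1
[col 5] PX: children P:{T}, X:{T} ∩→ {T}; cost 0
[col 5] MPSX: children MS:{A,T}, PX:{T} ∩→ {T}; cost 0
[col 5] DJMPSX: children DJ:{A,G}, MPSX:{T} ∪→ {A,G,T}; cost 1
[col 6] DJ: children D:{A}, J:{C} ∪→ {A,C}; cost 1
[col 6] MS: children M:{G}, S:{A} ∪→ {A,G}; cost 1
[col 6] PX: children P:{G}, X:{T} ∪→ {G,T}; cost 1
[col 6] MPSX: children MS:{A,G}, PX:{G,T} ∩→ {G}; cost 0
[col 6] DJMPSX: children DJ:{A,C}, MPSX:{G} ∪→ {A,C,G}; cost 1
[col 7] DJ: children D:{T}, J:{G} ∪→ {G,T}; cost 1
[col 7] MS: children M:{G}, S:{G} ∩→ {G}; cost 0
[col 7] PX: children P:{C}, X:{G} ∪→ {C,G}; cost 1
[col 7] MPSX: children MS:{G}, PX:{C,G} ∩→ {G}; cost 0
[col 7] DJMPSX: children DJ:{G,T}, MPSX:{G} ∩→ {G}; cost 0
per-site changes: [3, 3, 4, 3, 3, 3, 4, 2]; total = 25

3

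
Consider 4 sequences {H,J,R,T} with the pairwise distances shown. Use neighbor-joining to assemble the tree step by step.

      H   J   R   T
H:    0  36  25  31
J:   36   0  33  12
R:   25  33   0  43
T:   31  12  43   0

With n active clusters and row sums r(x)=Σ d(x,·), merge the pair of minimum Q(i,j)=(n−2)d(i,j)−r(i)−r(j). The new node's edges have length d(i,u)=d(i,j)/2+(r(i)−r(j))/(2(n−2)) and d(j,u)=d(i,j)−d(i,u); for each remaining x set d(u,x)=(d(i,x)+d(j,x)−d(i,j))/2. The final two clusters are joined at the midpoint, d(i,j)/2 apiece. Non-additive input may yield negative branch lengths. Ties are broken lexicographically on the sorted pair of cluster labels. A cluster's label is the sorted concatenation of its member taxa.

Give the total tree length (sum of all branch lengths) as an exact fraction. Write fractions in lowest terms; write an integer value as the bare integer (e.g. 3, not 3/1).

217/4

1. join H+R (d=25, Q=-143) ⇒ HR; edges |H|=41/4, |R|=59/4
  updated: d(HR,J)=22, d(HR,T)=49/2
2. join HR+J (d=22, Q=-117/2) ⇒ HJR; edges |HR|=69/4, |J|=19/4
  updated: d(HJR,T)=29/4
3. join HJR+T (d=29/4) ⇒ HJRT; edges |HJR|=29/8, |T|=29/8
final tree: (((H:41/4,R:59/4):69/4,J:19/4):29/8,T:29/8)
total length: 217/4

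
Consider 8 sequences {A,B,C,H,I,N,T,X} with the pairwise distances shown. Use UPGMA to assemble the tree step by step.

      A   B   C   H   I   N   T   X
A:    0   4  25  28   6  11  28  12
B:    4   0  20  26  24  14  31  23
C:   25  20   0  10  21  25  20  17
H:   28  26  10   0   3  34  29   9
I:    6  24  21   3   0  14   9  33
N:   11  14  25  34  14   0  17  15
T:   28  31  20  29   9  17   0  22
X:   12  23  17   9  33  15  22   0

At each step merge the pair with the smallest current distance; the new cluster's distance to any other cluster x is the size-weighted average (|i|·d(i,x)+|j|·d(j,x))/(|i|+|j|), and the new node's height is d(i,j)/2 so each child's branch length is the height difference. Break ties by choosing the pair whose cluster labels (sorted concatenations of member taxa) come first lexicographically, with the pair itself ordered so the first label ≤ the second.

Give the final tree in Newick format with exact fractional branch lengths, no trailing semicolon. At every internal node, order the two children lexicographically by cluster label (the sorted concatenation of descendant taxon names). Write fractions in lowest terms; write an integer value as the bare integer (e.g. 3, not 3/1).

1. join H+I (d=3) ⇒ HI; edges |H|=3/2, |I|=3/2
  updated: d(A,HI)=17, d(B,HI)=25, d(C,HI)=31/2, d(HI,N)=24, d(HI,T)=19, d(HI,X)=21
2. join A+B (d=4) ⇒ AB; edges |A|=2, |B|=2
  updated: d(AB,C)=45/2, d(AB,HI)=21, d(AB,N)=25/2, d(AB,T)=59/2, d(AB,X)=35/2
3. join AB+N (d=25/2) ⇒ ABN; edges |AB|=17/4, |N|=25/4
  updated: d(ABN,C)=70/3, d(ABN,HI)=22, d(ABN,T)=76/3, d(ABN,X)=50/3
4. join C+HI (d=31/2) ⇒ CHI; edges |C|=31/4, |HI|=25/4
  updated: d(ABN,CHI)=202/9, d(CHI,T)=58/3, d(CHI,X)=59/3
5. join ABN+X (d=50/3) ⇒ ABNX; edges |ABN|=25/12, |X|=25/3
  updated: d(ABNX,CHI)=87/4, d(ABNX,T)=49/2
6. join CHI+T (d=58/3) ⇒ CHIT; edges |CHI|=23/12, |T|=29/3
  updated: d(ABNX,CHIT)=359/16
7. join ABNX+CHIT (d=359/16) ⇒ ABCHINTX; edges |ABNX|=277/96, |CHIT|=149/96
final tree: ((((A:2,B:2):17/4,N:25/4):25/12,X:25/3):277/96,((C:31/4,(H:3/2,I:3/2):25/4):23/12,T:29/3):149/96)
total length: 927/16

((((A:2,B:2):17/4,N:25/4):25/12,X:25/3):277/96,((C:31/4,(H:3/2,I:3/2):25/4):23/12,T:29/3):149/96)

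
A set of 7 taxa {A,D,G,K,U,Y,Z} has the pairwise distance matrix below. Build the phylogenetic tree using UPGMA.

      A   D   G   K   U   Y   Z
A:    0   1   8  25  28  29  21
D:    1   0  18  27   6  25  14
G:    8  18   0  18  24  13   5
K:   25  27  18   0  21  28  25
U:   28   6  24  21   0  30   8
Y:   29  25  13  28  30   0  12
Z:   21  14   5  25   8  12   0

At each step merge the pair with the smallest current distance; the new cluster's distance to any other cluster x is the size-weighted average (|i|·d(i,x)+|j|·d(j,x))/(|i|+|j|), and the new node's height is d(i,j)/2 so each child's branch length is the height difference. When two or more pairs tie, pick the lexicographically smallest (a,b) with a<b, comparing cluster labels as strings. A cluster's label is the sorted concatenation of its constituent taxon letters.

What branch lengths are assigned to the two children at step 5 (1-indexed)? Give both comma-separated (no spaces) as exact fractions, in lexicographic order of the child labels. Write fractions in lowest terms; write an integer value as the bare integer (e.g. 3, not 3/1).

4/3,43/12

step 1: merge (A,D) at d=1; branch lengths A→1/2, D→1/2; new cluster AD
  updated: d(AD,G)=13, d(AD,K)=26, d(AD,U)=17, d(AD,Y)=27, d(AD,Z)=35/2
step 2: merge (G,Z) at d=5; branch lengths G→5/2, Z→5/2; new cluster GZ
  updated: d(AD,GZ)=61/4, d(GZ,K)=43/2, d(GZ,U)=16, d(GZ,Y)=25/2
step 3: merge (GZ,Y) at d=25/2; branch lengths GZ→15/4, Y→25/4; new cluster GYZ
  updated: d(AD,GYZ)=115/6, d(GYZ,K)=71/3, d(GYZ,U)=62/3
step 4: merge (AD,U) at d=17; branch lengths AD→8, U→17/2; new cluster ADU
  updated: d(ADU,GYZ)=59/3, d(ADU,K)=73/3
step 5: merge (ADU,GYZ) at d=59/3; branch lengths ADU→4/3, GYZ→43/12; new cluster ADGUYZ
  updated: d(ADGUYZ,K)=24
step 6: merge (ADGUYZ,K) at d=24; branch lengths ADGUYZ→13/6, K→12; new cluster ADGKUYZ
final tree: ((((A:1/2,D:1/2):8,U:17/2):4/3,((G:5/2,Z:5/2):15/4,Y:25/4):43/12):13/6,K:12)
total length: 619/12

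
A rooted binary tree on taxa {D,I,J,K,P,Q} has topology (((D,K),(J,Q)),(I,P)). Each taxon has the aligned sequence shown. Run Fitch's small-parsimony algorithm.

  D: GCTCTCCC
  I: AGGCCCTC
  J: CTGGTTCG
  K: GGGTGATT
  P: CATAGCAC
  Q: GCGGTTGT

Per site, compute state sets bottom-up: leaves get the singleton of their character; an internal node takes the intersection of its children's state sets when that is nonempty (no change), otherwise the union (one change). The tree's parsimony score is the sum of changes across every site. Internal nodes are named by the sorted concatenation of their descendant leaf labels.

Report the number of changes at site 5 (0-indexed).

2

DK@0: {G} ∩ {G} = {G} (intersection, +0)
JQ@0: {C} ∪ {G} = {C,G} (union, +1)
DJKQ@0: {G} ∩ {C,G} = {G} (intersection, +0)
IP@0: {A} ∪ {C} = {A,C} (union, +1)
DIJKPQ@0: {G} ∪ {A,C} = {A,C,G} (union, +1)
DK@1: {C} ∪ {G} = {C,G} (union, +1)
JQ@1: {T} ∪ {C} = {C,T} (union, +1)
DJKQ@1: {C,G} ∩ {C,T} = {C} (intersection, +0)
IP@1: {G} ∪ {A} = {A,G} (union, +1)
DIJKPQ@1: {C} ∪ {A,G} = {A,C,G} (union, +1)
DK@2: {T} ∪ {G} = {G,T} (union, +1)
JQ@2: {G} ∩ {G} = {G} (intersection, +0)
DJKQ@2: {G,T} ∩ {G} = {G} (intersection, +0)
IP@2: {G} ∪ {T} = {G,T} (union, +1)
DIJKPQ@2: {G} ∩ {G,T} = {G} (intersection, +0)
DK@3: {C} ∪ {T} = {C,T} (union, +1)
JQ@3: {G} ∩ {G} = {G} (intersection, +0)
DJKQ@3: {C,T} ∪ {G} = {C,G,T} (union, +1)
IP@3: {C} ∪ {A} = {A,C} (union, +1)
DIJKPQ@3: {C,G,T} ∩ {A,C} = {C} (intersection, +0)
DK@4: {T} ∪ {G} = {G,T} (union, +1)
JQ@4: {T} ∩ {T} = {T} (intersection, +0)
DJKQ@4: {G,T} ∩ {T} = {T} (intersection, +0)
IP@4: {C} ∪ {G} = {C,G} (union, +1)
DIJKPQ@4: {T} ∪ {C,G} = {C,G,T} (union, +1)
DK@5: {C} ∪ {A} = {A,C} (union, +1)
JQ@5: {T} ∩ {T} = {T} (intersection, +0)
DJKQ@5: {A,C} ∪ {T} = {A,C,T} (union, +1)
IP@5: {C} ∩ {C} = {C} (intersection, +0)
DIJKPQ@5: {A,C,T} ∩ {C} = {C} (intersection, +0)
DK@6: {C} ∪ {T} = {C,T} (union, +1)
JQ@6: {C} ∪ {G} = {C,G} (union, +1)
DJKQ@6: {C,T} ∩ {C,G} = {C} (intersection, +0)
IP@6: {T} ∪ {A} = {A,T} (union, +1)
DIJKPQ@6: {C} ∪ {A,T} = {A,C,T} (union, +1)
DK@7: {C} ∪ {T} = {C,T} (union, +1)
JQ@7: {G} ∪ {T} = {G,T} (union, +1)
DJKQ@7: {C,T} ∩ {G,T} = {T} (intersection, +0)
IP@7: {C} ∩ {C} = {C} (intersection, +0)
DIJKPQ@7: {T} ∪ {C} = {C,T} (union, +1)
per-site changes: [3, 4, 2, 3, 3, 2, 4, 3]; total = 24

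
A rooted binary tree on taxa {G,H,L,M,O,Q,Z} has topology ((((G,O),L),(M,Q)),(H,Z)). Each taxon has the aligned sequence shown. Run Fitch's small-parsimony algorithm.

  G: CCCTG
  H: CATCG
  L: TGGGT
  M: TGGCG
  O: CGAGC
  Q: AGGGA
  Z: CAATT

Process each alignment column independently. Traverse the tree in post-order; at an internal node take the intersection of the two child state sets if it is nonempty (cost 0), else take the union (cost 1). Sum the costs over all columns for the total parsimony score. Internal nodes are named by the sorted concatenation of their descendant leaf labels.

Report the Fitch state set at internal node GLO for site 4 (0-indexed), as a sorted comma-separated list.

C,G,T

[col 0] GO: children G:{C}, O:{C} ∩→ {C}; cost 0
[col 0] GLO: children GO:{C}, L:{T} ∪→ {C,T}; cost 1
[col 0] MQ: children M:{T}, Q:{A} ∪→ {A,T}; cost 1
[col 0] GLMOQ: children GLO:{C,T}, MQ:{A,T} ∩→ {T}; cost 0
[col 0] HZ: children H:{C}, Z:{C} ∩→ {C}; cost 0
[col 0] GHLMOQZ: children GLMOQ:{T}, HZ:{C} ∪→ {C,T}; cost 1
[col 1] GO: children G:{C}, O:{G} ∪→ {C,G}; cost 1
[col 1] GLO: children GO:{C,G}, L:{G} ∩→ {G}; cost 0
[col 1] MQ: children M:{G}, Q:{G} ∩→ {G}; cost 0
[col 1] GLMOQ: children GLO:{G}, MQ:{G} ∩→ {G}; cost 0
[col 1] HZ: children H:{A}, Z:{A} ∩→ {A}; cost 0
[col 1] GHLMOQZ: children GLMOQ:{G}, HZ:{A} ∪→ {A,G}; cost 1
[col 2] GO: children G:{C}, O:{A} ∪→ {A,C}; cost 1
[col 2] GLO: children GO:{A,C}, L:{G} ∪→ {A,C,G}; cost 1
[col 2] MQ: children M:{G}, Q:{G} ∩→ {G}; cost 0
[col 2] GLMOQ: children GLO:{A,C,G}, MQ:{G} ∩→ {G}; cost 0
[col 2] HZ: children H:{T}, Z:{A} ∪→ {A,T}; cost 1
[col 2] GHLMOQZ: children GLMOQ:{G}, HZ:{A,T} ∪→ {A,G,T}; cost 1
[col 3] GO: children G:{T}, O:{G} ∪→ {G,T}; cost 1
[col 3] GLO: children GO:{G,T}, L:{G} ∩→ {G}; cost 0
[col 3] MQ: children M:{C}, Q:{G} ∪→ {C,G}; cost 1
[col 3] GLMOQ: children GLO:{G}, MQ:{C,G} ∩→ {G}; cost 0
[col 3] HZ: children H:{C}, Z:{T} ∪→ {C,T}; cost 1
[col 3] GHLMOQZ: children GLMOQ:{G}, HZ:{C,T} ∪→ {C,G,T}; cost 1
[col 4] GO: children G:{G}, O:{C} ∪→ {C,G}; cost 1
[col 4] GLO: children GO:{C,G}, L:{T} ∪→ {C,G,T}; cost 1
[col 4] MQ: children M:{G}, Q:{A} ∪→ {A,G}; cost 1
[col 4] GLMOQ: children GLO:{C,G,T}, MQ:{A,G} ∩→ {G}; cost 0
[col 4] HZ: children H:{G}, Z:{T} ∪→ {G,T}; cost 1
[col 4] GHLMOQZ: children GLMOQ:{G}, HZ:{G,T} ∩→ {G}; cost 0
per-site changes: [3, 2, 4, 4, 4]; total = 17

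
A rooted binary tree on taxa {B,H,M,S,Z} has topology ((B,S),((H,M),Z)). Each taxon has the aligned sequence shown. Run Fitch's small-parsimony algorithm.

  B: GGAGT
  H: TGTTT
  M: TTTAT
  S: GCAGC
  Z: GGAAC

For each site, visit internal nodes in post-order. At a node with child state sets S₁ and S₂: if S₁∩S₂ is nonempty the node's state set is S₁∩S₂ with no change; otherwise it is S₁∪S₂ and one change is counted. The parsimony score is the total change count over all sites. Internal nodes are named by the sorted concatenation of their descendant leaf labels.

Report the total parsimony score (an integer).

site 0, node BS: B={G} ∩ S={G} → {G} (+0)
site 0, node HM: H={T} ∩ M={T} → {T} (+0)
site 0, node HMZ: HM={T} ∪ Z={G} → {G,T} (+1)
site 0, node BHMSZ: BS={G} ∩ HMZ={G,T} → {G} (+0)
site 1, node BS: B={G} ∪ S={C} → {C,G} (+1)
site 1, node HM: H={G} ∪ M={T} → {G,T} (+1)
site 1, node HMZ: HM={G,T} ∩ Z={G} → {G} (+0)
site 1, node BHMSZ: BS={C,G} ∩ HMZ={G} → {G} (+0)
site 2, node BS: B={A} ∩ S={A} → {A} (+0)
site 2, node HM: H={T} ∩ M={T} → {T} (+0)
site 2, node HMZ: HM={T} ∪ Z={A} → {A,T} (+1)
site 2, node BHMSZ: BS={A} ∩ HMZ={A,T} → {A} (+0)
site 3, node BS: B={G} ∩ S={G} → {G} (+0)
site 3, node HM: H={T} ∪ M={A} → {A,T} (+1)
site 3, node HMZ: HM={A,T} ∩ Z={A} → {A} (+0)
site 3, node BHMSZ: BS={G} ∪ HMZ={A} → {A,G} (+1)
site 4, node BS: B={T} ∪ S={C} → {C,T} (+1)
site 4, node HM: H={T} ∩ M={T} → {T} (+0)
site 4, node HMZ: HM={T} ∪ Z={C} → {C,T} (+1)
site 4, node BHMSZ: BS={C,T} ∩ HMZ={C,T} → {C,T} (+0)
per-site changes: [1, 2, 1, 2, 2]; total = 8

8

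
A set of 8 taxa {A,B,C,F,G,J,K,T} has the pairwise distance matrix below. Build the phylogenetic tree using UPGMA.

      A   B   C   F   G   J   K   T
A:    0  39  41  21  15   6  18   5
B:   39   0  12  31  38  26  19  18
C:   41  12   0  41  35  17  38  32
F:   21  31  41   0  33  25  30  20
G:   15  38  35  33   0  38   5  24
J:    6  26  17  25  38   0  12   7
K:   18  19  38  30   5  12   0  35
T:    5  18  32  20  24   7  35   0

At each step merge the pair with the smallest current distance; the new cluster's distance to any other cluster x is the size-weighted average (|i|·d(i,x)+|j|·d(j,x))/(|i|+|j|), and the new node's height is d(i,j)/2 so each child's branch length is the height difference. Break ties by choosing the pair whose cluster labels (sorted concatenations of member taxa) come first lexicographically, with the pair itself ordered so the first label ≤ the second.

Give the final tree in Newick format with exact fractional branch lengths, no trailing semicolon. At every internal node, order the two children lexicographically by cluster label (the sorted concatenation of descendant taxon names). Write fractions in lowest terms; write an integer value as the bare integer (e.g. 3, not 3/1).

step 1: merge (A,T) at d=5; branch lengths A→5/2, T→5/2; new cluster AT
  updated: d(AT,B)=57/2, d(AT,C)=73/2, d(AT,F)=41/2, d(AT,G)=39/2, d(AT,J)=13/2, d(AT,K)=53/2
step 2: merge (G,K) at d=5; branch lengths G→5/2, K→5/2; new cluster GK
  updated: d(AT,GK)=23, d(B,GK)=57/2, d(C,GK)=73/2, d(F,GK)=63/2, d(GK,J)=25
step 3: merge (AT,J) at d=13/2; branch lengths AT→3/4, J→13/4; new cluster AJT
  updated: d(AJT,B)=83/3, d(AJT,C)=30, d(AJT,F)=22, d(AJT,GK)=71/3
step 4: merge (B,C) at d=12; branch lengths B→6, C→6; new cluster BC
  updated: d(AJT,BC)=173/6, d(BC,F)=36, d(BC,GK)=65/2
step 5: merge (AJT,F) at d=22; branch lengths AJT→31/4, F→11; new cluster AFJT
  updated: d(AFJT,BC)=245/8, d(AFJT,GK)=205/8
step 6: merge (AFJT,GK) at d=205/8; branch lengths AFJT→29/16, GK→165/16; new cluster AFGJKT
  updated: d(AFGJKT,BC)=125/4
step 7: merge (AFGJKT,BC) at d=125/4; branch lengths AFGJKT→45/16, BC→77/8; new cluster ABCFGJKT
final tree: (((((A:5/2,T:5/2):3/4,J:13/4):31/4,F:11):29/16,(G:5/2,K:5/2):165/16):45/16,(B:6,C:6):77/8)
total length: 1109/16

(((((A:5/2,T:5/2):3/4,J:13/4):31/4,F:11):29/16,(G:5/2,K:5/2):165/16):45/16,(B:6,C:6):77/8)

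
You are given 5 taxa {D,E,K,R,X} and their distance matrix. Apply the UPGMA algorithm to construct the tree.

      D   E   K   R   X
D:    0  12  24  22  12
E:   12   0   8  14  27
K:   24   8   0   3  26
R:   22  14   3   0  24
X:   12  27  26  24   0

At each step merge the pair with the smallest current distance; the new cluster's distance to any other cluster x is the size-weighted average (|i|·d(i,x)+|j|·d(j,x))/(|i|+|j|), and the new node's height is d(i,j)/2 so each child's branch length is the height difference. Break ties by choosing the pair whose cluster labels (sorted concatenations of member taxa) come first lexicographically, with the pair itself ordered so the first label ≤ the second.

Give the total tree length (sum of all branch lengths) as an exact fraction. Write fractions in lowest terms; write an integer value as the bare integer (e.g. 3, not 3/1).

71/2

step 1: merge (K,R) at d=3; branch lengths K→3/2, R→3/2; new cluster KR
  updated: d(D,KR)=23, d(E,KR)=11, d(KR,X)=25
step 2: merge (E,KR) at d=11; branch lengths E→11/2, KR→4; new cluster EKR
  updated: d(D,EKR)=58/3, d(EKR,X)=77/3
step 3: merge (D,X) at d=12; branch lengths D→6, X→6; new cluster DX
  updated: d(DX,EKR)=45/2
step 4: merge (DX,EKR) at d=45/2; branch lengths DX→21/4, EKR→23/4; new cluster DEKRX
final tree: ((D:6,X:6):21/4,(E:11/2,(K:3/2,R:3/2):4):23/4)
total length: 71/2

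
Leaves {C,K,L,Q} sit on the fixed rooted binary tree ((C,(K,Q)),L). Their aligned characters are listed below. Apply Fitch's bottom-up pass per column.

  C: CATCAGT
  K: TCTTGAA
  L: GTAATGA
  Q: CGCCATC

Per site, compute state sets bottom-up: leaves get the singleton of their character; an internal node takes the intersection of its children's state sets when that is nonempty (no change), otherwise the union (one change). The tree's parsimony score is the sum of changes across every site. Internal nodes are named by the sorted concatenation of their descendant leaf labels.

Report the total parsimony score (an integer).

[col 0] KQ: children K:{T}, Q:{C} ∪→ {C,T}; cost 1
[col 0] CKQ: children C:{C}, KQ:{C,T} ∩→ {C}; cost 0
[col 0] CKLQ: children CKQ:{C}, L:{G} ∪→ {C,G}; cost 1
[col 1] KQ: children K:{C}, Q:{G} ∪→ {C,G}; cost 1
[col 1] CKQ: children C:{A}, KQ:{C,G} ∪→ {A,C,G}; cost 1
[col 1] CKLQ: children CKQ:{A,C,G}, L:{T} ∪→ {A,C,G,T}; cost 1
[col 2] KQ: children K:{T}, Q:{C} ∪→ {C,T}; cost 1
[col 2] CKQ: children C:{T}, KQ:{C,T} ∩→ {T}; cost 0
[col 2] CKLQ: children CKQ:{T}, L:{A} ∪→ {A,T}; cost 1
[col 3] KQ: children K:{T}, Q:{C} ∪→ {C,T}; cost 1
[col 3] CKQ: children C:{C}, KQ:{C,T} ∩→ {C}; cost 0
[col 3] CKLQ: children CKQ:{C}, L:{A} ∪→ {A,C}; cost 1
[col 4] KQ: children K:{G}, Q:{A} ∪→ {A,G}; cost 1
[col 4] CKQ: children C:{A}, KQ:{A,G} ∩→ {A}; cost 0
[col 4] CKLQ: children CKQ:{A}, L:{T} ∪→ {A,T}; cost 1
[col 5] KQ: children K:{A}, Q:{T} ∪→ {A,T}; cost 1
[col 5] CKQ: children C:{G}, KQ:{A,T} ∪→ {A,G,T}; cost 1
[col 5] CKLQ: children CKQ:{A,G,T}, L:{G} ∩→ {G}; cost 0
[col 6] KQ: children K:{A}, Q:{C} ∪→ {A,C}; cost 1
[col 6] CKQ: children C:{T}, KQ:{A,C} ∪→ {A,C,T}; cost 1
[col 6] CKLQ: children CKQ:{A,C,T}, L:{A} ∩→ {A}; cost 0
per-site changes: [2, 3, 2, 2, 2, 2, 2]; total = 15

15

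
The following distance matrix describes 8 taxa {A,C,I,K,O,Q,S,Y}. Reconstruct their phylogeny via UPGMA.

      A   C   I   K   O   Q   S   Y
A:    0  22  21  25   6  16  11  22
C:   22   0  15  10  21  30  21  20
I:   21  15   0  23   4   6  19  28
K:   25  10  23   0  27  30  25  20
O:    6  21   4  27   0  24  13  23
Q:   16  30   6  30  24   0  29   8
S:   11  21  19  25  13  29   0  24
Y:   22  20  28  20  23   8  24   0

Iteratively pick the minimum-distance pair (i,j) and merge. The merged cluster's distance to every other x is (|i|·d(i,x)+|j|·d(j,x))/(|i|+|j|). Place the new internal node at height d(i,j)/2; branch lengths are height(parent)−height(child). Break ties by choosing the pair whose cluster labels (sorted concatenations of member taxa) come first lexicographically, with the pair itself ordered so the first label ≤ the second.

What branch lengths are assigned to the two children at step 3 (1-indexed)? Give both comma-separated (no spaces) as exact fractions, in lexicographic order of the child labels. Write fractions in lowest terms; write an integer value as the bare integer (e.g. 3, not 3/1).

5,5

1. join I+O (d=4) ⇒ IO; edges |I|=2, |O|=2
  updated: d(A,IO)=27/2, d(C,IO)=18, d(IO,K)=25, d(IO,Q)=15, d(IO,S)=16, d(IO,Y)=51/2
2. join Q+Y (d=8) ⇒ QY; edges |Q|=4, |Y|=4
  updated: d(A,QY)=19, d(C,QY)=25, d(IO,QY)=81/4, d(K,QY)=25, d(QY,S)=53/2
3. join C+K (d=10) ⇒ CK; edges |C|=5, |K|=5
  updated: d(A,CK)=47/2, d(CK,IO)=43/2, d(CK,QY)=25, d(CK,S)=23
4. join A+S (d=11) ⇒ AS; edges |A|=11/2, |S|=11/2
  updated: d(AS,CK)=93/4, d(AS,IO)=59/4, d(AS,QY)=91/4
5. join AS+IO (d=59/4) ⇒ AIOS; edges |AS|=15/8, |IO|=43/8
  updated: d(AIOS,CK)=179/8, d(AIOS,QY)=43/2
6. join AIOS+QY (d=43/2) ⇒ AIOQSY; edges |AIOS|=27/8, |QY|=27/4
  updated: d(AIOQSY,CK)=93/4
7. join AIOQSY+CK (d=93/4) ⇒ ACIKOQSY; edges |AIOQSY|=7/8, |CK|=53/8
final tree: ((((A:11/2,S:11/2):15/8,(I:2,O:2):43/8):27/8,(Q:4,Y:4):27/4):7/8,(C:5,K:5):53/8)
total length: 463/8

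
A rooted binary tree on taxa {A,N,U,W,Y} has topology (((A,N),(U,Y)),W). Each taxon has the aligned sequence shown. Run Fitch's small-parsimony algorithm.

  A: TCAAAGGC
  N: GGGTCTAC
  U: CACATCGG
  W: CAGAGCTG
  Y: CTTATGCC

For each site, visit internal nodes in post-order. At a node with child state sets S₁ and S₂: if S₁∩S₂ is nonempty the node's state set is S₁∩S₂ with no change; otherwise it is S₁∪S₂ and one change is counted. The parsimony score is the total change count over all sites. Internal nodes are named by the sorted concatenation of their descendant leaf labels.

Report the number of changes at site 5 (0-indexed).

3

AN@0: {T} ∪ {G} = {G,T} (union, +1)
UY@0: {C} ∩ {C} = {C} (intersection, +0)
ANUY@0: {G,T} ∪ {C} = {C,G,T} (union, +1)
ANUWY@0: {C,G,T} ∩ {C} = {C} (intersection, +0)
AN@1: {C} ∪ {G} = {C,G} (union, +1)
UY@1: {A} ∪ {T} = {A,T} (union, +1)
ANUY@1: {C,G} ∪ {A,T} = {A,C,G,T} (union, +1)
ANUWY@1: {A,C,G,T} ∩ {A} = {A} (intersection, +0)
AN@2: {A} ∪ {G} = {A,G} (union, +1)
UY@2: {C} ∪ {T} = {C,T} (union, +1)
ANUY@2: {A,G} ∪ {C,T} = {A,C,G,T} (union, +1)
ANUWY@2: {A,C,G,T} ∩ {G} = {G} (intersection, +0)
AN@3: {A} ∪ {T} = {A,T} (union, +1)
UY@3: {A} ∩ {A} = {A} (intersection, +0)
ANUY@3: {A,T} ∩ {A} = {A} (intersection, +0)
ANUWY@3: {A} ∩ {A} = {A} (intersection, +0)
AN@4: {A} ∪ {C} = {A,C} (union, +1)
UY@4: {T} ∩ {T} = {T} (intersection, +0)
ANUY@4: {A,C} ∪ {T} = {A,C,T} (union, +1)
ANUWY@4: {A,C,T} ∪ {G} = {A,C,G,T} (union, +1)
AN@5: {G} ∪ {T} = {G,T} (union, +1)
UY@5: {C} ∪ {G} = {C,G} (union, +1)
ANUY@5: {G,T} ∩ {C,G} = {G} (intersection, +0)
ANUWY@5: {G} ∪ {C} = {C,G} (union, +1)
AN@6: {G} ∪ {A} = {A,G} (union, +1)
UY@6: {G} ∪ {C} = {C,G} (union, +1)
ANUY@6: {A,G} ∩ {C,G} = {G} (intersection, +0)
ANUWY@6: {G} ∪ {T} = {G,T} (union, +1)
AN@7: {C} ∩ {C} = {C} (intersection, +0)
UY@7: {G} ∪ {C} = {C,G} (union, +1)
ANUY@7: {C} ∩ {C,G} = {C} (intersection, +0)
ANUWY@7: {C} ∪ {G} = {C,G} (union, +1)
per-site changes: [2, 3, 3, 1, 3, 3, 3, 2]; total = 20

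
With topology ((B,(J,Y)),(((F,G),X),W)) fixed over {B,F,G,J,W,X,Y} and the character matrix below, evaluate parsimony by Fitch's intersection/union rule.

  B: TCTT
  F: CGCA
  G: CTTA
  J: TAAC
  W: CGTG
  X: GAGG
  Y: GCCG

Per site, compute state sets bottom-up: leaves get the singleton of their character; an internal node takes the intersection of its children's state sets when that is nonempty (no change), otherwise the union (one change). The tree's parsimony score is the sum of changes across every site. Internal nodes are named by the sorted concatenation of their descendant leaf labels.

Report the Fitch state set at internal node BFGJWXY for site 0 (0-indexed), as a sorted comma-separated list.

[col 0] JY: children J:{T}, Y:{G} ∪→ {G,T}; cost 1
[col 0] BJY: children B:{T}, JY:{G,T} ∩→ {T}; cost 0
[col 0] FG: children F:{C}, G:{C} ∩→ {C}; cost 0
[col 0] FGX: children FG:{C}, X:{G} ∪→ {C,G}; cost 1
[col 0] FGWX: children FGX:{C,G}, W:{C} ∩→ {C}; cost 0
[col 0] BFGJWXY: children BJY:{T}, FGWX:{C} ∪→ {C,T}; cost 1
[col 1] JY: children J:{A}, Y:{C} ∪→ {A,C}; cost 1
[col 1] BJY: children B:{C}, JY:{A,C} ∩→ {C}; cost 0
[col 1] FG: children F:{G}, G:{T} ∪→ {G,T}; cost 1
[col 1] FGX: children FG:{G,T}, X:{A} ∪→ {A,G,T}; cost 1
[col 1] FGWX: children FGX:{A,G,T}, W:{G} ∩→ {G}; cost 0
[col 1] BFGJWXY: children BJY:{C}, FGWX:{G} ∪→ {C,G}; cost 1
[col 2] JY: children J:{A}, Y:{C} ∪→ {A,C}; cost 1
[col 2] BJY: children B:{T}, JY:{A,C} ∪→ {A,C,T}; cost 1
[col 2] FG: children F:{C}, G:{T} ∪→ {C,T}; cost 1
[col 2] FGX: children FG:{C,T}, X:{G} ∪→ {C,G,T}; cost 1
[col 2] FGWX: children FGX:{C,G,T}, W:{T} ∩→ {T}; cost 0
[col 2] BFGJWXY: children BJY:{A,C,T}, FGWX:{T} ∩→ {T}; cost 0
[col 3] JY: children J:{C}, Y:{G} ∪→ {C,G}; cost 1
[col 3] BJY: children B:{T}, JY:{C,G} ∪→ {C,G,T}; cost 1
[col 3] FG: children F:{A}, G:{A} ∩→ {A}; cost 0
[col 3] FGX: children FG:{A}, X:{G} ∪→ {A,G}; cost 1
[col 3] FGWX: children FGX:{A,G}, W:{G} ∩→ {G}; cost 0
[col 3] BFGJWXY: children BJY:{C,G,T}, FGWX:{G} ∩→ {G}; cost 0
per-site changes: [3, 4, 4, 3]; total = 14

C,T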